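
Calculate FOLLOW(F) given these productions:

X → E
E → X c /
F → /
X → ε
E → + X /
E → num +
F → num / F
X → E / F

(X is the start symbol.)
In F → num / F: F is at the end; this adds FOLLOW(F) to itself — nothing new
In X → E / F: F is at the end, add FOLLOW(X)

The FOLLOW sets referred to above (computed the same way, to a fixed point):
  FOLLOW(X) = { $, '/', 'c' }

Taking the union: FOLLOW(F) = { $, '/', 'c' }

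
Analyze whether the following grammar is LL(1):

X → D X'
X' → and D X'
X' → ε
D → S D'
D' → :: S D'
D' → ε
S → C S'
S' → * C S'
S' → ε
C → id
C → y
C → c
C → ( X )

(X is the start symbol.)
A grammar is LL(1) if for each non-terminal N with multiple productions, the predict sets of those productions are pairwise disjoint, where PREDICT(N → α) = (FIRST(α) \ {ε}) ∪ (FOLLOW(N) if α ⇒* ε).

Relevant sets:
  FOLLOW(X') = { $, ')' }
  FOLLOW(D') = { $, ')', 'and' }
  FOLLOW(S') = { $, ')', '::', 'and' }

For X':
  PREDICT(X' → and D X') = { 'and' }
  PREDICT(X' → ε) = { $, ')' }
For D':
  PREDICT(D' → :: S D') = { '::' }
  PREDICT(D' → ε) = { $, ')', 'and' }
For S':
  PREDICT(S' → '*' C S') = { '*' }
  PREDICT(S' → ε) = { $, ')', '::', 'and' }
For C:
  PREDICT(C → id) = { 'id' }
  PREDICT(C → y) = { 'y' }
  PREDICT(C → c) = { 'c' }
  PREDICT(C → '(' X ')') = { '(' }
X, D, S have a single production, so nothing to check there.

All predict sets are disjoint. The grammar IS LL(1).

Answer: Yes, the grammar is LL(1).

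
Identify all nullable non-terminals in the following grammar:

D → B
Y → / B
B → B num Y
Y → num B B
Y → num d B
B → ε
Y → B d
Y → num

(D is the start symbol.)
{ 'B', 'D' }

ε-productions: B → ε
So B is immediately nullable.
D → B: every symbol on the right is nullable, so D is nullable too.
No further non-terminal can be added: every production for the remaining non-terminals contains a terminal or a non-nullable non-terminal.
Nullable = { 'B', 'D' }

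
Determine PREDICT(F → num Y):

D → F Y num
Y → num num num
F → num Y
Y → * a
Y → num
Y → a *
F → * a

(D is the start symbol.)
{ 'num' }

PREDICT(F → num Y) = (FIRST(RHS) \ {ε}) ∪ (FOLLOW(F) if ε ∈ FIRST(RHS), i.e. RHS ⇒* ε)
FIRST(num Y) = { 'num' }
ε ∉ FIRST(num Y), so FOLLOW(F) is not added.
PREDICT(F → num Y) = { 'num' }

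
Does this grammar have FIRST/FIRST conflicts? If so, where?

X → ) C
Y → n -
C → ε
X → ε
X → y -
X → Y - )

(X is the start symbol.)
A FIRST/FIRST conflict occurs when two productions N → α and N → β for the same non-terminal have FIRST(α) ∩ FIRST(β) ≠ ∅ (with ε ∈ FIRST of a nullable right-hand side, so two nullable alternatives also conflict).

FIRST sets of the non-terminals at (or reachable through a nullable prefix from) the front of some alternative:
  FIRST(Y) = { 'n' }

Productions for X:
  X → ) C: FIRST = { ')' }
  X → ε: FIRST = { ε }
  X → y -: FIRST = { 'y' }
  X → Y - ): FIRST = { 'n' }
Y, C have only one production, so no FIRST/FIRST conflict is possible there.

All alternatives of each non-terminal have pairwise disjoint FIRST sets.

Answer: No FIRST/FIRST conflicts.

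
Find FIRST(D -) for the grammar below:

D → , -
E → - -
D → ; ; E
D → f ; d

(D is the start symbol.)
{ ',', ';', 'f' }

FIRST sets of the non-terminals involved (from the grammar, by fixed-point iteration):
  FIRST(D) = { ',', ';', 'f' }

To compute FIRST(D -), process the symbols left to right:
Symbol D is a non-terminal. Add FIRST(D) \ {ε} = { ',', ';', 'f' }
D is not nullable (ε ∉ FIRST(D)), so stop here.
FIRST(D -) = { ',', ';', 'f' }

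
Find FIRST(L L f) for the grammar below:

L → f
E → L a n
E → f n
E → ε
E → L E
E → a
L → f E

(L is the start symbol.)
{ 'f' }

FIRST sets of the non-terminals involved (from the grammar, by fixed-point iteration):
  FIRST(L) = { 'f' }

To compute FIRST(L L f), process the symbols left to right:
Symbol L is a non-terminal. Add FIRST(L) \ {ε} = { 'f' }
L is not nullable (ε ∉ FIRST(L)), so stop here.
FIRST(L L f) = { 'f' }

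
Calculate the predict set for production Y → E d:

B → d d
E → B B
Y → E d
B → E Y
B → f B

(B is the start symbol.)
{ 'd', 'f' }

PREDICT(Y → E d) = (FIRST(RHS) \ {ε}) ∪ (FOLLOW(Y) if ε ∈ FIRST(RHS), i.e. RHS ⇒* ε)
FIRST(E) = { 'd', 'f' }
FIRST(E d) = { 'd', 'f' }
ε ∉ FIRST(E d), so FOLLOW(Y) is not added.
PREDICT(Y → E d) = { 'd', 'f' }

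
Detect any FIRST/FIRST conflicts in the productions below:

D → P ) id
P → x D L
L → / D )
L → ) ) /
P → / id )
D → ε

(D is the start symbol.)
No FIRST/FIRST conflicts.

A FIRST/FIRST conflict occurs when two productions N → α and N → β for the same non-terminal have FIRST(α) ∩ FIRST(β) ≠ ∅ (with ε ∈ FIRST of a nullable right-hand side, so two nullable alternatives also conflict).

FIRST sets of the non-terminals at (or reachable through a nullable prefix from) the front of some alternative:
  FIRST(P) = { '/', 'x' }

Productions for D:
  D → P ) id: FIRST = { '/', 'x' }
  D → ε: FIRST = { ε }
Productions for P:
  P → x D L: FIRST = { 'x' }
  P → / id ): FIRST = { '/' }
Productions for L:
  L → / D ): FIRST = { '/' }
  L → ) ) /: FIRST = { ')' }

All alternatives of each non-terminal have pairwise disjoint FIRST sets.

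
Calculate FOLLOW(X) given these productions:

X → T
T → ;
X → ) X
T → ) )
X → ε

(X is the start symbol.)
{ $ }

X is the start symbol, so $ ∈ FOLLOW(X).
In X → ) X: X is at the end; this adds FOLLOW(X) to itself — nothing new

Taking the union: FOLLOW(X) = { $ }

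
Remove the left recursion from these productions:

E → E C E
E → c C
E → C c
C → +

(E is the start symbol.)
E → c C E'
E → C c E'
E' → C E E'
E' → ε
C → +

E is directly left-recursive. The standard transformation for
  A → A α₁ | ... | A α_m | β₁ | ... | β_n
is
  A  → β₁ A' | ... | β_n A'
  A' → α₁ A' | ... | α_m A' | ε

E → c C becomes E → c C E'
E → C c becomes E → C c E'
E → E C E becomes E' → C E E'
Add E' → ε

Productions for other non-terminals are unchanged:
  C → +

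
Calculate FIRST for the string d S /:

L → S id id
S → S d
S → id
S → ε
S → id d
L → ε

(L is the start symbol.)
To compute FIRST(d S /), process the symbols left to right:
Symbol d is a terminal. Add 'd' and stop.
FIRST(d S /) = { 'd' }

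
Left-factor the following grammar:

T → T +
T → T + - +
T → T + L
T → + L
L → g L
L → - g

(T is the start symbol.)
Left-factoring transforms A → αβ₁ | αβ₂ into A → αA' and A' → β₁ | β₂
(α is the longest common prefix among the alternatives). Repeat until
no nonterminal has two alternatives with a common prefix.

Round 1: T has alternatives sharing prefix 'T +'. Introduce T': T → T + T'
  Add: T' → ε
  Add: T' → - +
  Add: T' → L

No remaining common prefixes — done.

Resulting grammar:
T → T + T'
T' → ε
T' → - +
T' → L
T → + L
L → g L
L → - g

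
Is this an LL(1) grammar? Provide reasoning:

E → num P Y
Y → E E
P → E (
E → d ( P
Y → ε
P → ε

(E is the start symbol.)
No. Predict set conflict for Y: { 'd', 'num' }

Relevant sets:
  FIRST(E) = { 'd', 'num' }
  FOLLOW(Y) = { $, '(', 'd', 'num' }
  FOLLOW(P) = { $, '(', 'd', 'num' }

For E:
  PREDICT(E → num P Y) = { 'num' }
  PREDICT(E → d '(' P) = { 'd' }
For Y:
  PREDICT(Y → E E) = { 'd', 'num' }
  PREDICT(Y → ε) = { $, '(', 'd', 'num' }
For P:
  PREDICT(P → E '(') = { 'd', 'num' }
  PREDICT(P → ε) = { $, '(', 'd', 'num' }

Conflict found: Predict set conflict for Y: { 'd', 'num' }
The grammar is NOT LL(1).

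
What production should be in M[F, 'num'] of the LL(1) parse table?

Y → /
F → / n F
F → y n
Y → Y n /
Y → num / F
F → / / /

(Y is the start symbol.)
Empty (error entry)

To find M[F, 'num'], we find productions for F where 'num' is in the predict set (PREDICT(N → α) = (FIRST(α) \ {ε}) ∪ (FOLLOW(N) if α ⇒* ε)).

F → / n F: PREDICT = { '/' }
F → y n: PREDICT = { 'y' }
F → / / /: PREDICT = { '/' }

M[F, 'num'] is empty (no production applies)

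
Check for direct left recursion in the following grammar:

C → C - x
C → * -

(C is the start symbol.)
Yes, C is left-recursive

Direct left recursion occurs when N → N α for some non-terminal N (the right-hand side begins with the left-hand side itself).

C → C - x: LEFT RECURSIVE (starts with C)
C → * -: starts with '*'

The grammar has direct left recursion on: C.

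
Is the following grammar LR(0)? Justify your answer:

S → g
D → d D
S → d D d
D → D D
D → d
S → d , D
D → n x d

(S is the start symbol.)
No. Shift-reduce conflict between [D → d .] and [D → . d]

Augment with S' → S and build the canonical LR(0) collection (I0 = CLOSURE({[S' → . S]}), then GOTO on every symbol after a dot until no new states appear). It has 14 states:
  I0: { [S → . d , D], [S → . d D d], [S → . g], [S' → . S] }  — shift
  I1: { [S' → S .] }  — accept
  I2: { [D → . D D], [D → . d D], [D → . d], [D → . n x d], [S → d . , D], [S → d . D d] }  — shift
  I3: { [S → g .] }  — reduce
  I4: { [D → . D D], [D → . d D], [D → . d], [D → . n x d], [S → d , . D] }  — shift
  I5: { [D → . D D], [D → . d D], [D → . d], [D → . n x d], [D → D . D], [S → d D . d] }  — shift
  I6: { [D → . D D], [D → . d D], [D → . d], [D → . n x d], [D → d . D], [D → d .] }  — shift, reduce
  I7: { [D → n . x d] }  — shift
  I8: { [D → n x . d] }  — shift
  I9: { [D → n x d .] }  — reduce
  I10: { [D → . D D], [D → . d D], [D → . d], [D → . n x d], [D → D . D], [D → d D .] }  — shift, reduce
  I11: { [D → . D D], [D → . d D], [D → . d], [D → . n x d], [D → D . D], [D → D D .] }  — shift, reduce
  I12: { [D → . D D], [D → . d D], [D → . d], [D → . n x d], [D → d . D], [D → d .], [S → d D d .] }  — shift, 2 reduces
  I13: { [D → . D D], [D → . d D], [D → . d], [D → . n x d], [D → D . D], [S → d , D .] }  — shift, reduce

Conflict in state I6:
  Shift-reduce conflict between [D → d .] and [D → . d]
So the grammar is NOT LR(0).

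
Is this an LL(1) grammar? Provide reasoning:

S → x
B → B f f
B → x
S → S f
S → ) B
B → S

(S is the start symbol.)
No. Predict set conflict for S: { 'x' }

A grammar is LL(1) if for each non-terminal N with multiple productions, the predict sets of those productions are pairwise disjoint, where PREDICT(N → α) = (FIRST(α) \ {ε}) ∪ (FOLLOW(N) if α ⇒* ε).

Relevant sets:
  FIRST(S) = { ')', 'x' }
  FIRST(B) = { ')', 'x' }

For S:
  PREDICT(S → x) = { 'x' }
  PREDICT(S → S f) = { ')', 'x' }
  PREDICT(S → ')' B) = { ')' }
For B:
  PREDICT(B → B f f) = { ')', 'x' }
  PREDICT(B → x) = { 'x' }
  PREDICT(B → S) = { ')', 'x' }

Conflict found: Predict set conflict for S: { 'x' }
The grammar is NOT LL(1).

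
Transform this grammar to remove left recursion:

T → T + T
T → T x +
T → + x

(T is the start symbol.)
T → + x T'
T' → + T T'
T' → x + T'
T' → ε

T is directly left-recursive. The standard transformation for
  A → A α₁ | ... | A α_m | β₁ | ... | β_n
is
  A  → β₁ A' | ... | β_n A'
  A' → α₁ A' | ... | α_m A' | ε

T → + x becomes T → + x T'
T → T + T becomes T' → + T T'
T → T x + becomes T' → x + T'
Add T' → ε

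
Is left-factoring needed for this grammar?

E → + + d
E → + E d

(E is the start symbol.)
Left-factoring is needed when two productions for the same non-terminal
share a common prefix on the right-hand side.

Productions for E:
  E → + + d
  E → + E d

Found common prefix '+' in productions for E

Answer: Yes, E has productions with common prefix '+'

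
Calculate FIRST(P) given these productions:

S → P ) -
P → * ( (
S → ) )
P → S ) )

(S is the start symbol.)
{ ')', '*' }

To compute FIRST(P), examine every production with P on the left-hand side, reading each right-hand side left to right until a non-nullable symbol is reached.

FIRST sets of the other non-terminals involved (by the same procedure, iterated to a fixed point):
  FIRST(S) = { ')', '*' }

From P → * ( (:
  - '*' is a terminal: add '*' and stop
From P → S ) ):
  - S is a non-terminal: add FIRST(S) \ {ε} = { ')', '*' }
    S is not nullable, so stop

Collecting: FIRST(P) = { ')', '*' }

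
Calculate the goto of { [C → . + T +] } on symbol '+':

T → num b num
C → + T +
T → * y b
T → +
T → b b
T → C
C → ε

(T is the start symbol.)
{ [C → + . T +], [C → . + T +], [C → .], [T → . * y b], [T → . +], [T → . C], [T → . b b], [T → . num b num] }

GOTO(I, '+') = CLOSURE({ [A → αX.β] : [A → α.Xβ] ∈ I, X = '+' })

Items with dot before '+', with the dot advanced:
  [C → . + T +] → [C → + . T +]
Closure of the advanced items:
  [C → + . T +] has the dot before T: add [T → . num b num], [T → . * y b], [T → . +], [T → . b b], [T → . C]
  [T → . C] has the dot before C: add [C → . + T +], [C → .]

GOTO = { [C → + . T +], [C → . + T +], [C → .], [T → . * y b], [T → . +], [T → . C], [T → . b b], [T → . num b num] }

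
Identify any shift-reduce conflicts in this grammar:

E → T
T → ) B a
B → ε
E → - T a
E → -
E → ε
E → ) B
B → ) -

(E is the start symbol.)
Augment with E' → E and build the canonical LR(0) collection (I0 = CLOSURE({[E' → . E]}), then GOTO on every symbol after a dot until no new states appear). It has 13 states:
  I0: { [E → . ) B], [E → . - T a], [E → . -], [E → . T], [E → .], [E' → . E], [T → . ) B a] }  — shift, reduce
  I1: { [B → . ) -], [B → .], [E → ) . B], [T → ) . B a] }  — shift, reduce
  I2: { [E → - . T a], [E → - .], [T → . ) B a] }  — shift, reduce
  I3: { [E' → E .] }  — accept
  I4: { [E → T .] }  — reduce
  I5: { [B → . ) -], [B → .], [T → ) . B a] }  — shift, reduce
  I6: { [E → - T . a] }  — shift
  I7: { [E → - T a .] }  — reduce
  I8: { [B → ) . -] }  — shift
  I9: { [T → ) B . a] }  — shift
  I10: { [T → ) B a .] }  — reduce
  I11: { [B → ) - .] }  — reduce
  I12: { [E → ) B .], [T → ) B . a] }  — shift, reduce

I0 contains reduce item [E → .] and shift items [E → . ) B], [E → . -], [E → . - T a], [T → . ) B a] — shift-reduce conflict.
I1 contains reduce item [B → .] and shift item [B → . ) -] — shift-reduce conflict.
I2 contains reduce item [E → - .] and shift item [T → . ) B a] — shift-reduce conflict.
I5 contains reduce item [B → .] and shift item [B → . ) -] — shift-reduce conflict.
I12 contains reduce item [E → ) B .] and shift item [T → ) B . a] — shift-reduce conflict.

Answer: Yes — I0: [E → .] vs [E → . ) B]; I1: [B → .] vs [B → . ) -]; I2: [E → - .] vs [T → . ) B a]; I5: [B → .] vs [B → . ) -]; I12: [E → ) B .] vs [T → ) B . a]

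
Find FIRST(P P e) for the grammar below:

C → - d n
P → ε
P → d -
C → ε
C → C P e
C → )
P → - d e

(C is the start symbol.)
{ '-', 'd', 'e' }

FIRST sets of the non-terminals involved (from the grammar, by fixed-point iteration):
  FIRST(P) = { '-', 'd', ε }

To compute FIRST(P P e), process the symbols left to right:
Symbol P is a non-terminal. Add FIRST(P) \ {ε} = { '-', 'd' }
P is nullable (ε ∈ FIRST(P)), continue to the next symbol.
Symbol P is a non-terminal. Add FIRST(P) \ {ε} = { '-', 'd' }
P is nullable (ε ∈ FIRST(P)), continue to the next symbol.
Symbol e is a terminal. Add 'e' and stop.
FIRST(P P e) = { '-', 'd', 'e' }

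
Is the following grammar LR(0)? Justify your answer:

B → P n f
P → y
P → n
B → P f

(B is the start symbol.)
A grammar is LR(0) if no state in the canonical LR(0) collection has:
  - both a shift item (dot before a terminal) and a complete item (shift-reduce conflict), or
  - two or more complete items (reduce-reduce conflict; the accept item [B' → B .] counts as a complete item here).

Augment with B' → B and build the canonical LR(0) collection (I0 = CLOSURE({[B' → . B]}), then GOTO on every symbol after a dot until no new states appear). It has 8 states:
  I0: { [B → . P f], [B → . P n f], [B' → . B], [P → . n], [P → . y] }  — shift
  I1: { [B' → B .] }  — accept
  I2: { [B → P . f], [B → P . n f] }  — shift
  I3: { [P → n .] }  — reduce
  I4: { [P → y .] }  — reduce
  I5: { [B → P f .] }  — reduce
  I6: { [B → P n . f] }  — shift
  I7: { [B → P n f .] }  — reduce

Every state is either a pure shift/goto state or contains exactly one complete item and nothing to shift — no conflicts. The grammar is LR(0).

Answer: Yes, the grammar is LR(0)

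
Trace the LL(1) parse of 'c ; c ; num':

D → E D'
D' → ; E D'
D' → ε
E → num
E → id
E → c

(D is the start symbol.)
LL(1) parsing maintains a stack (initially the start symbol over $) and the input. At each step: if the stack top is a terminal, match it against the current input token; if it is a non-terminal N, replace it with the RHS of M[N, lookahead] (the unique production whose predict set contains the lookahead).

Stack is shown with the top on the left.

Stack     Input          Action
-------------------------------
D $       c ; c ; num $  output D → E D'
E D' $    c ; c ; num $  output E → c
c D' $    c ; c ; num $  match 'c'
D' $      ; c ; num $    output D' → ; E D'
; E D' $  ; c ; num $    match ';'
E D' $    c ; num $      output E → c
c D' $    c ; num $      match 'c'
D' $      ; num $        output D' → ; E D'
; E D' $  ; num $        match ';'
E D' $    num $          output E → num
num D' $  num $          match 'num'
D' $      $              output D' → ε
$         $              accept

The string is accepted.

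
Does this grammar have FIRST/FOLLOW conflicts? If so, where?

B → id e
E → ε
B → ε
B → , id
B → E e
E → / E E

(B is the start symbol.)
Nullable non-terminals: B, E.
FIRST sets used below: FIRST(E) = { '/', ε }

B: nullable alternative(s) B → ε; FOLLOW(B) = { $ }
  B → id e: FIRST \ {ε} = { 'id' } — disjoint from FOLLOW(B)
  B → ε: FIRST \ {ε} = { } — this is the only nullable alternative, skip
  B → , id: FIRST \ {ε} = { ',' } — disjoint from FOLLOW(B)
  B → E e: FIRST \ {ε} = { '/', 'e' } — disjoint from FOLLOW(B)

E: nullable alternative(s) E → ε; FOLLOW(E) = { '/', 'e' }
  E → ε: FIRST \ {ε} = { } — this is the only nullable alternative, skip
  E → / E E: FIRST \ {ε} = { '/' } — overlaps FOLLOW(E) on { '/' }: CONFLICT

So the grammar has 1 FIRST/FOLLOW conflict (marked CONFLICT above).

Answer: Yes. E → '/' E E with FOLLOW(E) on { '/' }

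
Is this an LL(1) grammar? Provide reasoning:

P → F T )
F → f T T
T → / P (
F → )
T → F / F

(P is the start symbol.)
A grammar is LL(1) if for each non-terminal N with multiple productions, the predict sets of those productions are pairwise disjoint, where PREDICT(N → α) = (FIRST(α) \ {ε}) ∪ (FOLLOW(N) if α ⇒* ε).

Relevant sets:
  FIRST(F) = { ')', 'f' }

For F:
  PREDICT(F → f T T) = { 'f' }
  PREDICT(F → ')') = { ')' }
For T:
  PREDICT(T → '/' P '(') = { '/' }
  PREDICT(T → F '/' F) = { ')', 'f' }
P has a single production, so nothing to check there.

All predict sets are disjoint. The grammar IS LL(1).

Answer: Yes, the grammar is LL(1).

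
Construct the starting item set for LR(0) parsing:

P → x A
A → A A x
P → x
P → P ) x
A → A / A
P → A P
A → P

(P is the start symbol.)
{ [A → . A / A], [A → . A A x], [A → . P], [P → . A P], [P → . P ) x], [P → . x A], [P → . x], [P' → . P] }

First, augment the grammar with P' → P
I₀ = CLOSURE({ [P' → . P] }):
  [P' → . P] has the dot before P: add [P → . x A], [P → . x], [P → . P ) x], [P → . A P]
  [P → . A P] has the dot before A: add [A → . A A x], [A → . A / A], [A → . P]
No further items can be added.

I₀ = { [A → . A / A], [A → . A A x], [A → . P], [P → . A P], [P → . P ) x], [P → . x A], [P → . x], [P' → . P] }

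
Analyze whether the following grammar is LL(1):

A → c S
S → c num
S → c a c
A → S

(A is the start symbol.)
No. Predict set conflict for A: { 'c' }

A grammar is LL(1) if for each non-terminal N with multiple productions, the predict sets of those productions are pairwise disjoint, where PREDICT(N → α) = (FIRST(α) \ {ε}) ∪ (FOLLOW(N) if α ⇒* ε).

Relevant sets:
  FIRST(S) = { 'c' }

For A:
  PREDICT(A → c S) = { 'c' }
  PREDICT(A → S) = { 'c' }
For S:
  PREDICT(S → c num) = { 'c' }
  PREDICT(S → c a c) = { 'c' }

Conflict found: Predict set conflict for A: { 'c' }
The grammar is NOT LL(1).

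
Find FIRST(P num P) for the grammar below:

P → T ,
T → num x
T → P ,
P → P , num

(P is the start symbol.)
{ 'num' }

FIRST sets of the non-terminals involved (from the grammar, by fixed-point iteration):
  FIRST(P) = { 'num' }

To compute FIRST(P num P), process the symbols left to right:
Symbol P is a non-terminal. Add FIRST(P) \ {ε} = { 'num' }
P is not nullable (ε ∉ FIRST(P)), so stop here.
FIRST(P num P) = { 'num' }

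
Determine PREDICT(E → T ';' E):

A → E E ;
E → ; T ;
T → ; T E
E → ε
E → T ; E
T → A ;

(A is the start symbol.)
PREDICT(E → T ';' E) = (FIRST(RHS) \ {ε}) ∪ (FOLLOW(E) if ε ∈ FIRST(RHS), i.e. RHS ⇒* ε)
FIRST(T) = { ';' }
FIRST(T ';' E) = { ';' }
ε ∉ FIRST(T ';' E), so FOLLOW(E) is not added.
PREDICT(E → T ';' E) = { ';' }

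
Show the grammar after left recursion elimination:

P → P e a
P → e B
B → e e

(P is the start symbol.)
P → e B P'
P' → e a P'
P' → ε
B → e e

P is directly left-recursive. The standard transformation for
  A → A α₁ | ... | A α_m | β₁ | ... | β_n
is
  A  → β₁ A' | ... | β_n A'
  A' → α₁ A' | ... | α_m A' | ε

P → e B becomes P → e B P'
P → P e a becomes P' → e a P'
Add P' → ε

Productions for other non-terminals are unchanged:
  B → e e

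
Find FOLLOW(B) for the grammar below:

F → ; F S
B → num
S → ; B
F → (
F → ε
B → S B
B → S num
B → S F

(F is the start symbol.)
To compute FOLLOW(B), find every occurrence of B on a right-hand side N → α B β: add FIRST(β) \ {ε}, and if β is empty or nullable also add FOLLOW(N). Iterate to a fixed point.

In S → ; B: B is at the end, add FOLLOW(S)
In B → S B: B is at the end; this adds FOLLOW(B) to itself — nothing new

The FOLLOW sets referred to above (computed the same way, to a fixed point):
  FOLLOW(S) = { $, '(', ';', 'num' }

Taking the union: FOLLOW(B) = { $, '(', ';', 'num' }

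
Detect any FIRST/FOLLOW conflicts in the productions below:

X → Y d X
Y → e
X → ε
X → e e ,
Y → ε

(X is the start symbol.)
Nullable non-terminals: X, Y.
FIRST sets used below: FIRST(Y) = { 'e', ε }

X: nullable alternative(s) X → ε; FOLLOW(X) = { $ }
  X → Y d X: FIRST \ {ε} = { 'd', 'e' } — disjoint from FOLLOW(X)
  X → ε: FIRST \ {ε} = { } — this is the only nullable alternative, skip
  X → e e ,: FIRST \ {ε} = { 'e' } — disjoint from FOLLOW(X)

Y: nullable alternative(s) Y → ε; FOLLOW(Y) = { 'd' }
  Y → e: FIRST \ {ε} = { 'e' } — disjoint from FOLLOW(Y)
  Y → ε: FIRST \ {ε} = { } — this is the only nullable alternative, skip

No FIRST/FOLLOW conflicts found.

Answer: No FIRST/FOLLOW conflicts.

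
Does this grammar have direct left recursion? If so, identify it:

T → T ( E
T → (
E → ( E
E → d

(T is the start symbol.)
Yes, T is left-recursive

Direct left recursion occurs when N → N α for some non-terminal N (the right-hand side begins with the left-hand side itself).

T → T ( E: LEFT RECURSIVE (starts with T)
T → (: starts with '('
E → ( E: starts with '('
E → d: starts with d

The grammar has direct left recursion on: T.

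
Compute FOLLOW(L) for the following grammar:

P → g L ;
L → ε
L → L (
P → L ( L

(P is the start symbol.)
{ $, '(', ';' }

To compute FOLLOW(L), find every occurrence of L on a right-hand side N → α L β: add FIRST(β) \ {ε}, and if β is empty or nullable also add FOLLOW(N). Iterate to a fixed point.

In P → g L ;: L is followed by ';', add FIRST(';') \ {ε} = { ';' }
In L → L (: L is followed by '(', add FIRST('(') \ {ε} = { '(' }
In P → L ( L: L is followed by '(' L, add FIRST('(' L) \ {ε} = { '(' }
In P → L ( L: L is at the end, add FOLLOW(P)

The FOLLOW sets referred to above (computed the same way, to a fixed point):
  FOLLOW(P) = { $ }

Taking the union: FOLLOW(L) = { $, '(', ';' }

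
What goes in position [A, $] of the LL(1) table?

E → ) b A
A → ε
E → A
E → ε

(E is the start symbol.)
A → ε

To find M[A, $], we find productions for A where $ is in the predict set (PREDICT(N → α) = (FIRST(α) \ {ε}) ∪ (FOLLOW(N) if α ⇒* ε)).

Relevant sets:
  FOLLOW(A) = { $ }

A → ε: PREDICT = { $ }
  $ is in predict set, so this production goes in M[A, $]

M[A, $] = A → ε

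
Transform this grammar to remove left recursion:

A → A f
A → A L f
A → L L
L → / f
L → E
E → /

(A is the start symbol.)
A is directly left-recursive. The standard transformation for
  A → A α₁ | ... | A α_m | β₁ | ... | β_n
is
  A  → β₁ A' | ... | β_n A'
  A' → α₁ A' | ... | α_m A' | ε

A → L L becomes A → L L A'
A → A f becomes A' → f A'
A → A L f becomes A' → L f A'
Add A' → ε

Productions for other non-terminals are unchanged:
  L → / f
  L → E
  E → /

Resulting grammar:
A → L L A'
A' → f A'
A' → L f A'
A' → ε
L → / f
L → E
E → /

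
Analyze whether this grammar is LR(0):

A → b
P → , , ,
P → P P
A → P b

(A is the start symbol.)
A grammar is LR(0) if no state in the canonical LR(0) collection has:
  - both a shift item (dot before a terminal) and a complete item (shift-reduce conflict), or
  - two or more complete items (reduce-reduce conflict; the accept item [A' → A .] counts as a complete item here).

Augment with A' → A and build the canonical LR(0) collection (I0 = CLOSURE({[A' → . A]}), then GOTO on every symbol after a dot until no new states appear). It has 9 states:
  I0: { [A → . P b], [A → . b], [A' → . A], [P → . , , ,], [P → . P P] }  — shift
  I1: { [P → , . , ,] }  — shift
  I2: { [A' → A .] }  — accept
  I3: { [A → P . b], [P → . , , ,], [P → . P P], [P → P . P] }  — shift
  I4: { [A → b .] }  — reduce
  I5: { [P → . , , ,], [P → . P P], [P → P . P], [P → P P .] }  — shift, reduce
  I6: { [A → P b .] }  — reduce
  I7: { [P → , , . ,] }  — shift
  I8: { [P → , , , .] }  — reduce

Conflict in state I5:
  Shift-reduce conflict between [P → P P .] and [P → . , , ,]
So the grammar is NOT LR(0).

Answer: No. Shift-reduce conflict between [P → P P .] and [P → . , , ,]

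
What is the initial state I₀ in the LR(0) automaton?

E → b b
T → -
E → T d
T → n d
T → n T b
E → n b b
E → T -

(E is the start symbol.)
{ [E → . T -], [E → . T d], [E → . b b], [E → . n b b], [E' → . E], [T → . -], [T → . n T b], [T → . n d] }

First, augment the grammar with E' → E
I₀ = CLOSURE({ [E' → . E] }):
  [E' → . E] has the dot before E: add [E → . b b], [E → . T d], [E → . n b b], [E → . T -]
  [E → . T d] has the dot before T: add [T → . -], [T → . n d], [T → . n T b]
No further items can be added.

I₀ = { [E → . T -], [E → . T d], [E → . b b], [E → . n b b], [E' → . E], [T → . -], [T → . n T b], [T → . n d] }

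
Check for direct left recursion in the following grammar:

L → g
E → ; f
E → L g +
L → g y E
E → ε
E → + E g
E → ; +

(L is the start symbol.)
No direct left recursion

Direct left recursion occurs when N → N α for some non-terminal N (the right-hand side begins with the left-hand side itself).

L → g: starts with g
E → ; f: starts with ';'
E → L g +: starts with L
L → g y E: starts with g
E → ε: starts with ε
E → + E g: starts with '+'
E → ; +: starts with ';'

No direct left recursion found.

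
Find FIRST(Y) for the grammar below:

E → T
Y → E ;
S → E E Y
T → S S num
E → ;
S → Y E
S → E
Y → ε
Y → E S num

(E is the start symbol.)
{ ';', ε }

FIRST sets of the other non-terminals involved (by the same procedure, iterated to a fixed point):
  FIRST(E) = { ';' }

From Y → E ;:
  - E is a non-terminal: add FIRST(E) \ {ε} = { ';' }
    E is not nullable, so stop
From Y → ε:
  - ε-production, so ε ∈ FIRST(Y)
From Y → E S num:
  - E is a non-terminal: add FIRST(E) \ {ε} = { ';' }
    E is not nullable, so stop

Collecting: FIRST(Y) = { ';', ε }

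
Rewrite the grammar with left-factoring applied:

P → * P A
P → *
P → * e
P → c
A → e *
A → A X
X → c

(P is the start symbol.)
P → * P'
P' → P A
P' → ε
P' → e
P → c
A → e *
A → A X
X → c

Left-factoring transforms A → αβ₁ | αβ₂ into A → αA' and A' → β₁ | β₂
(α is the longest common prefix among the alternatives). Repeat until
no nonterminal has two alternatives with a common prefix.

Round 1: P has alternatives sharing prefix '*'. Introduce P': P → * P'
  Add: P' → P A
  Add: P' → ε
  Add: P' → e

No remaining common prefixes — done.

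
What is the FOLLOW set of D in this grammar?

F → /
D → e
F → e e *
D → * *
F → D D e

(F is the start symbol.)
{ '*', 'e' }

To compute FOLLOW(D), find every occurrence of D on a right-hand side N → α D β: add FIRST(β) \ {ε}, and if β is empty or nullable also add FOLLOW(N). Iterate to a fixed point.

In F → D D e: D is followed by D e, add FIRST(D e) \ {ε} = { '*', 'e' }
In F → D D e: D is followed by e, add FIRST(e) \ {ε} = { 'e' }

Taking the union: FOLLOW(D) = { '*', 'e' }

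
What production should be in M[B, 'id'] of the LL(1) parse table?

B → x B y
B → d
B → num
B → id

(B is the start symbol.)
To find M[B, 'id'], we find productions for B where 'id' is in the predict set (PREDICT(N → α) = (FIRST(α) \ {ε}) ∪ (FOLLOW(N) if α ⇒* ε)).

B → x B y: PREDICT = { 'x' }
B → d: PREDICT = { 'd' }
B → num: PREDICT = { 'num' }
B → id: PREDICT = { 'id' }
  'id' is in predict set, so this production goes in M[B, 'id']

M[B, 'id'] = B → id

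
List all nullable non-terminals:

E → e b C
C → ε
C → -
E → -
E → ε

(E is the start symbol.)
{ 'C', 'E' }

ε-productions: C → ε, E → ε
So C, E are immediately nullable.
Every non-terminal is now nullable.
Nullable = { 'C', 'E' }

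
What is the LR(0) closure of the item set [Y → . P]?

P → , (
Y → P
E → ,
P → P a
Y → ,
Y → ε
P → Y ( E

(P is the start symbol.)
To compute CLOSURE, for each item [A → α.Bβ] where B is a non-terminal, add [B → .γ] for all productions B → γ; repeat for the newly added items until nothing changes.

Start with: [Y → . P]
  [Y → . P] has the dot before P: add [P → . , (], [P → . P a], [P → . Y ( E]
  [P → . Y ( E] has the dot before Y: add [Y → . ,], [Y → .]
No further items can be added.

CLOSURE = { [P → . , (], [P → . P a], [P → . Y ( E], [Y → . ,], [Y → . P], [Y → .] }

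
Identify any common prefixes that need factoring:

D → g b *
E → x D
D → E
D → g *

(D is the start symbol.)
Left-factoring is needed when two productions for the same non-terminal
share a common prefix on the right-hand side.

Productions for D:
  D → g b *
  D → E
  D → g *

Found common prefix 'g' in productions for D

Answer: Yes, D has productions with common prefix 'g'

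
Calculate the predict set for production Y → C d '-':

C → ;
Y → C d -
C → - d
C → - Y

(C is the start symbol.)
{ '-', ';' }

PREDICT(Y → C d '-') = (FIRST(RHS) \ {ε}) ∪ (FOLLOW(Y) if ε ∈ FIRST(RHS), i.e. RHS ⇒* ε)
FIRST(C) = { '-', ';' }
FIRST(C d '-') = { '-', ';' }
ε ∉ FIRST(C d '-'), so FOLLOW(Y) is not added.
PREDICT(Y → C d '-') = { '-', ';' }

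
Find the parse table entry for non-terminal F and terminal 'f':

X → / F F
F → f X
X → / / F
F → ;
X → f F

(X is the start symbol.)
F → f X

To find M[F, 'f'], we find productions for F where 'f' is in the predict set (PREDICT(N → α) = (FIRST(α) \ {ε}) ∪ (FOLLOW(N) if α ⇒* ε)).

F → f X: PREDICT = { 'f' }
  'f' is in predict set, so this production goes in M[F, 'f']
F → ;: PREDICT = { ';' }

M[F, 'f'] = F → f X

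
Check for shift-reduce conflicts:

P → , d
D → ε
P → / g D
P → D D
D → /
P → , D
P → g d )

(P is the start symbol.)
A shift-reduce conflict occurs when an LR(0) state has both:
  - a complete (reduce) item [A → α .] (dot at the end), and
  - a shift item [B → β . c γ] (dot before a terminal).

Augment with P' → P and build the canonical LR(0) collection (I0 = CLOSURE({[P' → . P]}), then GOTO on every symbol after a dot until no new states appear). It has 14 states:
  I0: { [D → . /], [D → .], [P → . , D], [P → . , d], [P → . / g D], [P → . D D], [P → . g d )], [P' → . P] }  — shift, reduce
  I1: { [D → . /], [D → .], [P → , . D], [P → , . d] }  — shift, reduce
  I2: { [D → / .], [P → / . g D] }  — shift, reduce
  I3: { [D → . /], [D → .], [P → D . D] }  — shift, reduce
  I4: { [P' → P .] }  — accept
  I5: { [P → g . d )] }  — shift
  I6: { [P → g d . )] }  — shift
  I7: { [P → g d ) .] }  — reduce
  I8: { [D → / .] }  — reduce
  I9: { [P → D D .] }  — reduce
  I10: { [D → . /], [D → .], [P → / g . D] }  — shift, reduce
  I11: { [P → / g D .] }  — reduce
  I12: { [P → , D .] }  — reduce
  I13: { [P → , d .] }  — reduce

I0 contains reduce item [D → .] and shift items [D → . /], [P → . , D], [P → . , d], [P → . / g D], [P → . g d )] — shift-reduce conflict.
I1 contains reduce item [D → .] and shift items [D → . /], [P → , . d] — shift-reduce conflict.
I2 contains reduce item [D → / .] and shift item [P → / . g D] — shift-reduce conflict.
I3 contains reduce item [D → .] and shift item [D → . /] — shift-reduce conflict.
I10 contains reduce item [D → .] and shift item [D → . /] — shift-reduce conflict.

Answer: Yes — I0: [D → .] vs [D → . /]; I1: [D → .] vs [D → . /]; I2: [D → / .] vs [P → / . g D]; I3: [D → .] vs [D → . /]; I10: [D → .] vs [D → . /]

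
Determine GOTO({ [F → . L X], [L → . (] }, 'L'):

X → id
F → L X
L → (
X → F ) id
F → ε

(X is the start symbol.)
GOTO(I, 'L') = CLOSURE({ [A → αX.β] : [A → α.Xβ] ∈ I, X = 'L' })

Items with dot before 'L', with the dot advanced:
  [F → . L X] → [F → L . X]
Closure of the advanced items:
  [F → L . X] has the dot before X: add [X → . id], [X → . F ) id]
  [X → . F ) id] has the dot before F: add [F → . L X], [F → .]
  [F → . L X] has the dot before L: add [L → . (]

GOTO = { [F → . L X], [F → .], [F → L . X], [L → . (], [X → . F ) id], [X → . id] }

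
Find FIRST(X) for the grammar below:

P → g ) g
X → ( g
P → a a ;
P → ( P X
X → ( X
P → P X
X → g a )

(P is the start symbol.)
{ '(', 'g' }

From X → ( g:
  - '(' is a terminal: add '(' and stop
From X → ( X:
  - '(' is a terminal: add '(' and stop
From X → g a ):
  - g is a terminal: add 'g' and stop

Collecting: FIRST(X) = { '(', 'g' }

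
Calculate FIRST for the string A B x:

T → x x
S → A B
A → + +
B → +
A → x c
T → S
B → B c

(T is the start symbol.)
{ '+', 'x' }

FIRST sets of the non-terminals involved (from the grammar, by fixed-point iteration):
  FIRST(A) = { '+', 'x' }

To compute FIRST(A B x), process the symbols left to right:
Symbol A is a non-terminal. Add FIRST(A) \ {ε} = { '+', 'x' }
A is not nullable (ε ∉ FIRST(A)), so stop here.
FIRST(A B x) = { '+', 'x' }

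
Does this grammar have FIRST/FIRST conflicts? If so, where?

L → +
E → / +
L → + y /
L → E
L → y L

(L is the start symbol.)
Yes. L → '+' / L → '+' y '/' on { '+' }

A FIRST/FIRST conflict occurs when two productions N → α and N → β for the same non-terminal have FIRST(α) ∩ FIRST(β) ≠ ∅ (with ε ∈ FIRST of a nullable right-hand side, so two nullable alternatives also conflict).

FIRST sets of the non-terminals at (or reachable through a nullable prefix from) the front of some alternative:
  FIRST(E) = { '/' }

Productions for L:
  L → +: FIRST = { '+' }
  L → + y /: FIRST = { '+' }
  L → E: FIRST = { '/' }
  L → y L: FIRST = { 'y' }
E has only one production, so no FIRST/FIRST conflict is possible there.

Conflict for L: L → + and L → + y /
  Overlap: { '+' }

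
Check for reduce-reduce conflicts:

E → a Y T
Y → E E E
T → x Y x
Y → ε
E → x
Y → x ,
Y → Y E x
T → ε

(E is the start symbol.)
A reduce-reduce conflict occurs when an LR(0) state has two complete items [A → α .] and [B → β .] — both call for a reduction, and with no lookahead the parser cannot choose between them.

Augment with E' → E and build the canonical LR(0) collection (I0 = CLOSURE({[E' → . E]}), then GOTO on every symbol after a dot until no new states appear). It has 16 states:
  I0: { [E → . a Y T], [E → . x], [E' → . E] }  — shift
  I1: { [E' → E .] }  — accept
  I2: { [E → . a Y T], [E → . x], [E → a . Y T], [Y → . E E E], [Y → . Y E x], [Y → . x ,], [Y → .] }  — shift, reduce
  I3: { [E → x .] }  — reduce
  I4: { [E → . a Y T], [E → . x], [Y → E . E E] }  — shift
  I5: { [E → . a Y T], [E → . x], [E → a Y . T], [T → . x Y x], [T → .], [Y → Y . E x] }  — shift, reduce
  I6: { [E → x .], [Y → x . ,] }  — shift, reduce
  I7: { [Y → x , .] }  — reduce
  I8: { [Y → Y E . x] }  — shift
  I9: { [E → a Y T .] }  — reduce
  I10: { [E → . a Y T], [E → . x], [E → x .], [T → x . Y x], [Y → . E E E], [Y → . Y E x], [Y → . x ,], [Y → .] }  — shift, 2 reduces
  I11: { [E → . a Y T], [E → . x], [T → x Y . x], [Y → Y . E x] }  — shift
  I12: { [E → x .], [T → x Y x .] }  — 2 reduces
  I13: { [Y → Y E x .] }  — reduce
  I14: { [E → . a Y T], [E → . x], [Y → E E . E] }  — shift
  I15: { [Y → E E E .] }  — reduce

I10 contains complete items [E → x .], [Y → .] — reduce-reduce conflict.
I12 contains complete items [E → x .], [T → x Y x .] — reduce-reduce conflict.

Answer: Yes — I10: [E → x .] vs [Y → .]; I12: [E → x .] vs [T → x Y x .]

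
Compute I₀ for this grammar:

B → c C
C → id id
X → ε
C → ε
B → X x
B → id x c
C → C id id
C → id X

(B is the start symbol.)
First, augment the grammar with B' → B
I₀ = CLOSURE({ [B' → . B] }):
  [B' → . B] has the dot before B: add [B → . c C], [B → . X x], [B → . id x c]
  [B → . X x] has the dot before X: add [X → .]
No further items can be added.

I₀ = { [B → . X x], [B → . c C], [B → . id x c], [B' → . B], [X → .] }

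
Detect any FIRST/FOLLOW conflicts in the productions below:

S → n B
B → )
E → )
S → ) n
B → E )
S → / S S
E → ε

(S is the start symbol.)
Yes. E → ')' with FOLLOW(E) on { ')' }

Nullable non-terminals: E.

E: nullable alternative(s) E → ε; FOLLOW(E) = { ')' }
  E → ): FIRST \ {ε} = { ')' } — overlaps FOLLOW(E) on { ')' }: CONFLICT
  E → ε: FIRST \ {ε} = { } — this is the only nullable alternative, skip

B, S have no nullable alternative, so no FIRST/FOLLOW check is needed there.

So the grammar has 1 FIRST/FOLLOW conflict (marked CONFLICT above).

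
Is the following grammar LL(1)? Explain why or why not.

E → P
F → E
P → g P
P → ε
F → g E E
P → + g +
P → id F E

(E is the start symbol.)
No. Predict set conflict for F: { 'g' }

A grammar is LL(1) if for each non-terminal N with multiple productions, the predict sets of those productions are pairwise disjoint, where PREDICT(N → α) = (FIRST(α) \ {ε}) ∪ (FOLLOW(N) if α ⇒* ε).

Relevant sets:
  FIRST(E) = { '+', 'g', 'id', ε }
  FOLLOW(F) = { $, '+', 'g', 'id' }
  FOLLOW(P) = { $, '+', 'g', 'id' }

For F:
  PREDICT(F → E) = { $, '+', 'g', 'id' }
  PREDICT(F → g E E) = { 'g' }
For P:
  PREDICT(P → g P) = { 'g' }
  PREDICT(P → ε) = { $, '+', 'g', 'id' }
  PREDICT(P → '+' g '+') = { '+' }
  PREDICT(P → id F E) = { 'id' }
E has a single production, so nothing to check there.

Conflict found: Predict set conflict for F: { 'g' }
The grammar is NOT LL(1).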